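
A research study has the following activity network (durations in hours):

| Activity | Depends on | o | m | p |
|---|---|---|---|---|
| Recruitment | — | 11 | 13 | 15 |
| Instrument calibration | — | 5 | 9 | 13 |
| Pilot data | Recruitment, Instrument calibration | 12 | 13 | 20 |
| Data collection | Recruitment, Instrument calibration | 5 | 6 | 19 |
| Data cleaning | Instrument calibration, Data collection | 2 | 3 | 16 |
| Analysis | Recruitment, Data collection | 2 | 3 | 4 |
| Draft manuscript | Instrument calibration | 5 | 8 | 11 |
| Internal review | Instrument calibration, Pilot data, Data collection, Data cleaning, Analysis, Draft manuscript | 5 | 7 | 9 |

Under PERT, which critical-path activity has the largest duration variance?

te_Recruitment = (11 + 4·13 + 15)/6 = 78/6 = 13; σ²_Recruitment = ((15−11)/6)² = 0.444
te_Instrument calibration = (5 + 4·9 + 13)/6 = 54/6 = 9; σ²_Instrument calibration = ((13−5)/6)² = 1.778
te_Pilot data = (12 + 4·13 + 20)/6 = 84/6 = 14; σ²_Pilot data = ((20−12)/6)² = 1.778
te_Data collection = (5 + 4·6 + 19)/6 = 48/6 = 8; σ²_Data collection = ((19−5)/6)² = 5.444
te_Data cleaning = (2 + 4·3 + 16)/6 = 30/6 = 5; σ²_Data cleaning = ((16−2)/6)² = 5.444
te_Analysis = (2 + 4·3 + 4)/6 = 18/6 = 3; σ²_Analysis = ((4−2)/6)² = 0.111
te_Draft manuscript = (5 + 4·8 + 11)/6 = 48/6 = 8; σ²_Draft manuscript = ((11−5)/6)² = 1.000
te_Internal review = (5 + 4·7 + 9)/6 = 42/6 = 7; σ²_Internal review = ((9−5)/6)² = 0.444

Forward pass:
ES_Recruitment = 0; EF_Recruitment = 13
ES_Instrument calibration = 0; EF_Instrument calibration = 9
ES_Pilot data = max(EF_Recruitment=13, EF_Instrument calibration=9) = 13; EF_Pilot data = 13+14 = 27
ES_Data collection = max(EF_Recruitment=13, EF_Instrument calibration=9) = 13; EF_Data collection = 13+8 = 21
ES_Data cleaning = max(EF_Instrument calibration=9, EF_Data collection=21) = 21; EF_Data cleaning = 21+5 = 26
ES_Analysis = max(EF_Recruitment=13, EF_Data collection=21) = 21; EF_Analysis = 21+3 = 24
ES_Draft manuscript = 9; EF_Draft manuscript = 9+8 = 17
ES_Internal review = max(EF_Instrument calibration=9, EF_Pilot data=27, EF_Data collection=21, EF_Data cleaning=26, EF_Analysis=24, EF_Draft manuscript=17) = 27; EF_Internal review = 27+7 = 34
Expected project duration μ = 34 hours. Critical path: Recruitment → Pilot data → Internal review.

Variances on critical path: σ²_Recruitment=0.444, σ²_Pilot data=1.778, σ²_Internal review=0.444.
Largest is σ²_Pilot data = 1.778.

Pilot data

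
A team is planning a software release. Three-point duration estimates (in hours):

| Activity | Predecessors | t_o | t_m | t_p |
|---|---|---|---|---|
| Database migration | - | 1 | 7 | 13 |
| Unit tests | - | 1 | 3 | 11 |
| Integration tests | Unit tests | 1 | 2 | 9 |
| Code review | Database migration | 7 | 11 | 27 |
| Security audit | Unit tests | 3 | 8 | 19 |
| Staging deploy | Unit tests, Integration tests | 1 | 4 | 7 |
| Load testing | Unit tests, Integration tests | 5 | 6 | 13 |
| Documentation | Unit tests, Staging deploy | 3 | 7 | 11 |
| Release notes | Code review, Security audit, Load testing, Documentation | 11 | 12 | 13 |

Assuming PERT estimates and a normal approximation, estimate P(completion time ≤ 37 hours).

0.900

te_Database migration = (1 + 4·7 + 13)/6 = 42/6 = 7; σ²_Database migration = ((13−1)/6)² = 4.000
te_Unit tests = (1 + 4·3 + 11)/6 = 24/6 = 4; σ²_Unit tests = ((11−1)/6)² = 2.778
te_Integration tests = (1 + 4·2 + 9)/6 = 18/6 = 3; σ²_Integration tests = ((9−1)/6)² = 1.778
te_Code review = (7 + 4·11 + 27)/6 = 78/6 = 13; σ²_Code review = ((27−7)/6)² = 11.111
te_Security audit = (3 + 4·8 + 19)/6 = 54/6 = 9; σ²_Security audit = ((19−3)/6)² = 7.111
te_Staging deploy = (1 + 4·4 + 7)/6 = 24/6 = 4; σ²_Staging deploy = ((7−1)/6)² = 1.000
te_Load testing = (5 + 4·6 + 13)/6 = 42/6 = 7; σ²_Load testing = ((13−5)/6)² = 1.778
te_Documentation = (3 + 4·7 + 11)/6 = 42/6 = 7; σ²_Documentation = ((11−3)/6)² = 1.778
te_Release notes = (11 + 4·12 + 13)/6 = 72/6 = 12; σ²_Release notes = ((13−11)/6)² = 0.111

Forward pass:
ES_Database migration = 0; EF_Database migration = 7
ES_Unit tests = 0; EF_Unit tests = 4
ES_Integration tests = 4; EF_Integration tests = 4+3 = 7
ES_Code review = 7; EF_Code review = 7+13 = 20
ES_Security audit = 4; EF_Security audit = 4+9 = 13
ES_Staging deploy = max(EF_Unit tests=4, EF_Integration tests=7) = 7; EF_Staging deploy = 7+4 = 11
ES_Load testing = max(EF_Unit tests=4, EF_Integration tests=7) = 7; EF_Load testing = 7+7 = 14
ES_Documentation = max(EF_Unit tests=4, EF_Staging deploy=11) = 11; EF_Documentation = 11+7 = 18
ES_Release notes = max(EF_Code review=20, EF_Security audit=13, EF_Load testing=14, EF_Documentation=18) = 20; EF_Release notes = 20+12 = 32
Expected project duration μ = 32 hours. Critical path: Database migration → Code review → Release notes.

Variance along critical path = 4.000 + 11.111 + 0.111 = 15.222; σ = √15.222 = 3.902 hours.
Z = (37 − 32) / 3.902 = 1.282
P(T ≤ 37) = Φ(1.282) ≈ 0.900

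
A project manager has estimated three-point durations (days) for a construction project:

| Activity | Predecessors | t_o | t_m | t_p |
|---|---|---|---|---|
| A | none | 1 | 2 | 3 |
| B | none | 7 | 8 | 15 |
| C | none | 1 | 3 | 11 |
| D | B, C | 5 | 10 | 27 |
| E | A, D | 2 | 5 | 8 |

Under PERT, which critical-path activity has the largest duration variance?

te_A = (1 + 4·2 + 3)/6 = 12/6 = 2; σ²_A = ((3−1)/6)² = 0.111
te_B = (7 + 4·8 + 15)/6 = 54/6 = 9; σ²_B = ((15−7)/6)² = 1.778
te_C = (1 + 4·3 + 11)/6 = 24/6 = 4; σ²_C = ((11−1)/6)² = 2.778
te_D = (5 + 4·10 + 27)/6 = 72/6 = 12; σ²_D = ((27−5)/6)² = 13.444
te_E = (2 + 4·5 + 8)/6 = 30/6 = 5; σ²_E = ((8−2)/6)² = 1.000

Forward pass:
ES_A = 0; EF_A = 2
ES_B = 0; EF_B = 9
ES_C = 0; EF_C = 4
ES_D = max(EF_B=9, EF_C=4) = 9; EF_D = 9+12 = 21
ES_E = max(EF_A=2, EF_D=21) = 21; EF_E = 21+5 = 26
Expected project duration μ = 26 days. Critical path: B → D → E.

Variances on critical path: σ²_B=1.778, σ²_D=13.444, σ²_E=1.000.
Largest is σ²_D = 13.444.

D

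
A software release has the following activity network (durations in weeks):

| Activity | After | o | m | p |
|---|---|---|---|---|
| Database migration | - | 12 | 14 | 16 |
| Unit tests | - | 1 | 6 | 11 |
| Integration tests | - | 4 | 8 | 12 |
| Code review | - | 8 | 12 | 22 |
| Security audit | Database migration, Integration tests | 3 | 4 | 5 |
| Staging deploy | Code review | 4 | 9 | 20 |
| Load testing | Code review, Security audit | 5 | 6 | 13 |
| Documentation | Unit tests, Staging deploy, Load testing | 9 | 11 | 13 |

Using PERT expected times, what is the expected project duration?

36 weeks

te_Database migration = (12 + 4·14 + 16)/6 = 84/6 = 14
te_Unit tests = (1 + 4·6 + 11)/6 = 36/6 = 6
te_Integration tests = (4 + 4·8 + 12)/6 = 48/6 = 8
te_Code review = (8 + 4·12 + 22)/6 = 78/6 = 13
te_Security audit = (3 + 4·4 + 5)/6 = 24/6 = 4
te_Staging deploy = (4 + 4·9 + 20)/6 = 60/6 = 10
te_Load testing = (5 + 4·6 + 13)/6 = 42/6 = 7
te_Documentation = (9 + 4·11 + 13)/6 = 66/6 = 11

Forward pass:
ES_Database migration = 0; EF_Database migration = 14
ES_Unit tests = 0; EF_Unit tests = 6
ES_Integration tests = 0; EF_Integration tests = 8
ES_Code review = 0; EF_Code review = 13
ES_Security audit = max(EF_Database migration=14, EF_Integration tests=8) = 14; EF_Security audit = 14+4 = 18
ES_Staging deploy = 13; EF_Staging deploy = 13+10 = 23
ES_Load testing = max(EF_Code review=13, EF_Security audit=18) = 18; EF_Load testing = 18+7 = 25
ES_Documentation = max(EF_Unit tests=6, EF_Staging deploy=23, EF_Load testing=25) = 25; EF_Documentation = 25+11 = 36
Expected project duration μ = 36 weeks. Critical path: Database migration → Security audit → Load testing → Documentation.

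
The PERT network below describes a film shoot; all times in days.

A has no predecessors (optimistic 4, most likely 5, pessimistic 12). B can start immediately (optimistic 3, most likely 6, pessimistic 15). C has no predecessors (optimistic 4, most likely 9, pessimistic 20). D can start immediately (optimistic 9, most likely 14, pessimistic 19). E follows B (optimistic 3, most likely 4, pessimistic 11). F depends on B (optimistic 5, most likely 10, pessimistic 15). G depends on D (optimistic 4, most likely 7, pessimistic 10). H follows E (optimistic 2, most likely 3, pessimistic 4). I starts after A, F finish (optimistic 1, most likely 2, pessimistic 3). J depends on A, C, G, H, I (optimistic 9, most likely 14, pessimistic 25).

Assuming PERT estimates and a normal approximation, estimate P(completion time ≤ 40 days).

te_A = (4 + 4·5 + 12)/6 = 36/6 = 6; σ²_A = ((12−4)/6)² = 1.778
te_B = (3 + 4·6 + 15)/6 = 42/6 = 7; σ²_B = ((15−3)/6)² = 4.000
te_C = (4 + 4·9 + 20)/6 = 60/6 = 10; σ²_C = ((20−4)/6)² = 7.111
te_D = (9 + 4·14 + 19)/6 = 84/6 = 14; σ²_D = ((19−9)/6)² = 2.778
te_E = (3 + 4·4 + 11)/6 = 30/6 = 5; σ²_E = ((11−3)/6)² = 1.778
te_F = (5 + 4·10 + 15)/6 = 60/6 = 10; σ²_F = ((15−5)/6)² = 2.778
te_G = (4 + 4·7 + 10)/6 = 42/6 = 7; σ²_G = ((10−4)/6)² = 1.000
te_H = (2 + 4·3 + 4)/6 = 18/6 = 3; σ²_H = ((4−2)/6)² = 0.111
te_I = (1 + 4·2 + 3)/6 = 12/6 = 2; σ²_I = ((3−1)/6)² = 0.111
te_J = (9 + 4·14 + 25)/6 = 90/6 = 15; σ²_J = ((25−9)/6)² = 7.111

Forward pass:
ES_A = 0; EF_A = 6
ES_B = 0; EF_B = 7
ES_C = 0; EF_C = 10
ES_D = 0; EF_D = 14
ES_E = 7; EF_E = 7+5 = 12
ES_F = 7; EF_F = 7+10 = 17
ES_G = 14; EF_G = 14+7 = 21
ES_H = 12; EF_H = 12+3 = 15
ES_I = max(EF_A=6, EF_F=17) = 17; EF_I = 17+2 = 19
ES_J = max(EF_A=6, EF_C=10, EF_G=21, EF_H=15, EF_I=19) = 21; EF_J = 21+15 = 36
Expected project duration μ = 36 days. Critical path: D → G → J.

Variance along critical path = 2.778 + 1.000 + 7.111 = 10.889; σ = √10.889 = 3.300 days.
Z = (40 − 36) / 3.300 = 1.212
P(T ≤ 40) = Φ(1.212) ≈ 0.887

0.887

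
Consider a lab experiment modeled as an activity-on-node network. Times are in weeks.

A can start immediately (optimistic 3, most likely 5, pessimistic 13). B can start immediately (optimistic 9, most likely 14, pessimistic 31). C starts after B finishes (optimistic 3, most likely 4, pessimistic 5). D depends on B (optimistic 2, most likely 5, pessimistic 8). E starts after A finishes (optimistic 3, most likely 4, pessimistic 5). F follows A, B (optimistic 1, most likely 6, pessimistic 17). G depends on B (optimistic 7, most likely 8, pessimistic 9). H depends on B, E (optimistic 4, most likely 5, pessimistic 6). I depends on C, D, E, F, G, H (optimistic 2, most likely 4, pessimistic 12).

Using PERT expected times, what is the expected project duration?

te_A = (3 + 4·5 + 13)/6 = 36/6 = 6
te_B = (9 + 4·14 + 31)/6 = 96/6 = 16
te_C = (3 + 4·4 + 5)/6 = 24/6 = 4
te_D = (2 + 4·5 + 8)/6 = 30/6 = 5
te_E = (3 + 4·4 + 5)/6 = 24/6 = 4
te_F = (1 + 4·6 + 17)/6 = 42/6 = 7
te_G = (7 + 4·8 + 9)/6 = 48/6 = 8
te_H = (4 + 4·5 + 6)/6 = 30/6 = 5
te_I = (2 + 4·4 + 12)/6 = 30/6 = 5

Forward pass:
ES_A = 0; EF_A = 6
ES_B = 0; EF_B = 16
ES_C = 16; EF_C = 16+4 = 20
ES_D = 16; EF_D = 16+5 = 21
ES_E = 6; EF_E = 6+4 = 10
ES_F = max(EF_A=6, EF_B=16) = 16; EF_F = 16+7 = 23
ES_G = 16; EF_G = 16+8 = 24
ES_H = max(EF_B=16, EF_E=10) = 16; EF_H = 16+5 = 21
ES_I = max(EF_C=20, EF_D=21, EF_E=10, EF_F=23, EF_G=24, EF_H=21) = 24; EF_I = 24+5 = 29
Expected project duration μ = 29 weeks. Critical path: B → G → I.

29 weeks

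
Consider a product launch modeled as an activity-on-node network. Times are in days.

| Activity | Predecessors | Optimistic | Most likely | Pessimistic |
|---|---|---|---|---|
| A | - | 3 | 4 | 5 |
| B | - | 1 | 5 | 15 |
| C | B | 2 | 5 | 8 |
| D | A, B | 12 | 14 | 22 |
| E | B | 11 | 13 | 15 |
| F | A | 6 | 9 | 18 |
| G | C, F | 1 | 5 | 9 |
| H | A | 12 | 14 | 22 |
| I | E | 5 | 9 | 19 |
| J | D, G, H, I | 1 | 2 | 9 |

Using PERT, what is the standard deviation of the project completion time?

3.62 days

te_A = (3 + 4·4 + 5)/6 = 24/6 = 4; σ²_A = ((5−3)/6)² = 0.111
te_B = (1 + 4·5 + 15)/6 = 36/6 = 6; σ²_B = ((15−1)/6)² = 5.444
te_C = (2 + 4·5 + 8)/6 = 30/6 = 5; σ²_C = ((8−2)/6)² = 1.000
te_D = (12 + 4·14 + 22)/6 = 90/6 = 15; σ²_D = ((22−12)/6)² = 2.778
te_E = (11 + 4·13 + 15)/6 = 78/6 = 13; σ²_E = ((15−11)/6)² = 0.444
te_F = (6 + 4·9 + 18)/6 = 60/6 = 10; σ²_F = ((18−6)/6)² = 4.000
te_G = (1 + 4·5 + 9)/6 = 30/6 = 5; σ²_G = ((9−1)/6)² = 1.778
te_H = (12 + 4·14 + 22)/6 = 90/6 = 15; σ²_H = ((22−12)/6)² = 2.778
te_I = (5 + 4·9 + 19)/6 = 60/6 = 10; σ²_I = ((19−5)/6)² = 5.444
te_J = (1 + 4·2 + 9)/6 = 18/6 = 3; σ²_J = ((9−1)/6)² = 1.778

Forward pass:
ES_A = 0; EF_A = 4
ES_B = 0; EF_B = 6
ES_C = 6; EF_C = 6+5 = 11
ES_D = max(EF_A=4, EF_B=6) = 6; EF_D = 6+15 = 21
ES_E = 6; EF_E = 6+13 = 19
ES_F = 4; EF_F = 4+10 = 14
ES_G = max(EF_C=11, EF_F=14) = 14; EF_G = 14+5 = 19
ES_H = 4; EF_H = 4+15 = 19
ES_I = 19; EF_I = 19+10 = 29
ES_J = max(EF_D=21, EF_G=19, EF_H=19, EF_I=29) = 29; EF_J = 29+3 = 32
Expected project duration μ = 32 days. Critical path: B → E → I → J.

Variance along critical path = 5.444 + 0.444 + 5.444 + 1.778 = 13.111
σ = √13.111 = 3.621 days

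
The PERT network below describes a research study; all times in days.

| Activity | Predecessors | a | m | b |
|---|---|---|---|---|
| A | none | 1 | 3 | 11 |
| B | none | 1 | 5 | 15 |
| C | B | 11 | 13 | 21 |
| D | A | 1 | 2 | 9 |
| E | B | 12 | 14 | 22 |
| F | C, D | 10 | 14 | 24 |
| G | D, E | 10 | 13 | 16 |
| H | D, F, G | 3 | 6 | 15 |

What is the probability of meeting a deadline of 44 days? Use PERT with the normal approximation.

0.683

te_A = (1 + 4·3 + 11)/6 = 24/6 = 4; σ²_A = ((11−1)/6)² = 2.778
te_B = (1 + 4·5 + 15)/6 = 36/6 = 6; σ²_B = ((15−1)/6)² = 5.444
te_C = (11 + 4·13 + 21)/6 = 84/6 = 14; σ²_C = ((21−11)/6)² = 2.778
te_D = (1 + 4·2 + 9)/6 = 18/6 = 3; σ²_D = ((9−1)/6)² = 1.778
te_E = (12 + 4·14 + 22)/6 = 90/6 = 15; σ²_E = ((22−12)/6)² = 2.778
te_F = (10 + 4·14 + 24)/6 = 90/6 = 15; σ²_F = ((24−10)/6)² = 5.444
te_G = (10 + 4·13 + 16)/6 = 78/6 = 13; σ²_G = ((16−10)/6)² = 1.000
te_H = (3 + 4·6 + 15)/6 = 42/6 = 7; σ²_H = ((15−3)/6)² = 4.000

Forward pass:
ES_A = 0; EF_A = 4
ES_B = 0; EF_B = 6
ES_C = 6; EF_C = 6+14 = 20
ES_D = 4; EF_D = 4+3 = 7
ES_E = 6; EF_E = 6+15 = 21
ES_F = max(EF_C=20, EF_D=7) = 20; EF_F = 20+15 = 35
ES_G = max(EF_D=7, EF_E=21) = 21; EF_G = 21+13 = 34
ES_H = max(EF_D=7, EF_F=35, EF_G=34) = 35; EF_H = 35+7 = 42
Expected project duration μ = 42 days. Critical path: B → C → F → H.

Variance along critical path = 5.444 + 2.778 + 5.444 + 4.000 = 17.667; σ = √17.667 = 4.203 days.
Z = (44 − 42) / 4.203 = 0.476
P(T ≤ 44) = Φ(0.476) ≈ 0.683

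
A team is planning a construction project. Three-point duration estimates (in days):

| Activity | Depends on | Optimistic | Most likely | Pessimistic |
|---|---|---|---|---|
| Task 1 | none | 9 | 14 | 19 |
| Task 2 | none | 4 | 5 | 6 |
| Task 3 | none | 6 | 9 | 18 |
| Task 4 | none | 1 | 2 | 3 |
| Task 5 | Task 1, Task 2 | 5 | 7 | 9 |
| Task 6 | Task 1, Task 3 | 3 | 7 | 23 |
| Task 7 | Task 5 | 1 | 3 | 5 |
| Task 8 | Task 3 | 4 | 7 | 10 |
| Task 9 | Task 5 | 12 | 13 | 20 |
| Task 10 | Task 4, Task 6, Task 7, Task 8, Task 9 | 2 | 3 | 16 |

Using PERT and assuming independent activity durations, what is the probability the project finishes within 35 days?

te_Task 1 = (9 + 4·14 + 19)/6 = 84/6 = 14; σ²_Task 1 = ((19−9)/6)² = 2.778
te_Task 2 = (4 + 4·5 + 6)/6 = 30/6 = 5; σ²_Task 2 = ((6−4)/6)² = 0.111
te_Task 3 = (6 + 4·9 + 18)/6 = 60/6 = 10; σ²_Task 3 = ((18−6)/6)² = 4.000
te_Task 4 = (1 + 4·2 + 3)/6 = 12/6 = 2; σ²_Task 4 = ((3−1)/6)² = 0.111
te_Task 5 = (5 + 4·7 + 9)/6 = 42/6 = 7; σ²_Task 5 = ((9−5)/6)² = 0.444
te_Task 6 = (3 + 4·7 + 23)/6 = 54/6 = 9; σ²_Task 6 = ((23−3)/6)² = 11.111
te_Task 7 = (1 + 4·3 + 5)/6 = 18/6 = 3; σ²_Task 7 = ((5−1)/6)² = 0.444
te_Task 8 = (4 + 4·7 + 10)/6 = 42/6 = 7; σ²_Task 8 = ((10−4)/6)² = 1.000
te_Task 9 = (12 + 4·13 + 20)/6 = 84/6 = 14; σ²_Task 9 = ((20−12)/6)² = 1.778
te_Task 10 = (2 + 4·3 + 16)/6 = 30/6 = 5; σ²_Task 10 = ((16−2)/6)² = 5.444

Forward pass:
ES_Task 1 = 0; EF_Task 1 = 14
ES_Task 2 = 0; EF_Task 2 = 5
ES_Task 3 = 0; EF_Task 3 = 10
ES_Task 4 = 0; EF_Task 4 = 2
ES_Task 5 = max(EF_Task 1=14, EF_Task 2=5) = 14; EF_Task 5 = 14+7 = 21
ES_Task 6 = max(EF_Task 1=14, EF_Task 3=10) = 14; EF_Task 6 = 14+9 = 23
ES_Task 7 = 21; EF_Task 7 = 21+3 = 24
ES_Task 8 = 10; EF_Task 8 = 10+7 = 17
ES_Task 9 = 21; EF_Task 9 = 21+14 = 35
ES_Task 10 = max(EF_Task 4=2, EF_Task 6=23, EF_Task 7=24, EF_Task 8=17, EF_Task 9=35) = 35; EF_Task 10 = 35+5 = 40
Expected project duration μ = 40 days. Critical path: Task 1 → Task 5 → Task 9 → Task 10.

Variance along critical path = 2.778 + 0.444 + 1.778 + 5.444 = 10.444; σ = √10.444 = 3.232 days.
Z = (35 − 40) / 3.232 = -1.547
P(T ≤ 35) = Φ(-1.547) ≈ 0.061

0.061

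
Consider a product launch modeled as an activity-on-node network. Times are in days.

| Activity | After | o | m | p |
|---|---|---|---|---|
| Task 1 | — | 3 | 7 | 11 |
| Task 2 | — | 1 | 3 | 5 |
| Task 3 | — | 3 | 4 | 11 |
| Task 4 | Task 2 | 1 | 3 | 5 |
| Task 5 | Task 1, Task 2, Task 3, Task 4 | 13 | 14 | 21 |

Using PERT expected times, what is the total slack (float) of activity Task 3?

te_Task 1 = (3 + 4·7 + 11)/6 = 42/6 = 7
te_Task 2 = (1 + 4·3 + 5)/6 = 18/6 = 3
te_Task 3 = (3 + 4·4 + 11)/6 = 30/6 = 5
te_Task 4 = (1 + 4·3 + 5)/6 = 18/6 = 3
te_Task 5 = (13 + 4·14 + 21)/6 = 90/6 = 15

Forward pass:
ES_Task 1 = 0; EF_Task 1 = 7
ES_Task 2 = 0; EF_Task 2 = 3
ES_Task 3 = 0; EF_Task 3 = 5
ES_Task 4 = 3; EF_Task 4 = 3+3 = 6
ES_Task 5 = max(EF_Task 1=7, EF_Task 2=3, EF_Task 3=5, EF_Task 4=6) = 7; EF_Task 5 = 7+15 = 22
Expected project duration μ = 22 days. Critical path: Task 1 → Task 5.

Backward pass:
LF_Task 5 = 22; LS_Task 5 = 22−15 = 7
LF_Task 4 = LS_Task 5 = 7; LS_Task 4 = 7−3 = 4
LF_Task 3 = LS_Task 5 = 7; LS_Task 3 = 7−5 = 2
LF_Task 2 = min(LS_Task 4=4, LS_Task 5=7) = 4; LS_Task 2 = 4−3 = 1
LF_Task 1 = LS_Task 5 = 7; LS_Task 1 = 7−7 = 0
Slack_Task 3 = LS_Task 3 − ES_Task 3 = 2 − 0 = 2

2 days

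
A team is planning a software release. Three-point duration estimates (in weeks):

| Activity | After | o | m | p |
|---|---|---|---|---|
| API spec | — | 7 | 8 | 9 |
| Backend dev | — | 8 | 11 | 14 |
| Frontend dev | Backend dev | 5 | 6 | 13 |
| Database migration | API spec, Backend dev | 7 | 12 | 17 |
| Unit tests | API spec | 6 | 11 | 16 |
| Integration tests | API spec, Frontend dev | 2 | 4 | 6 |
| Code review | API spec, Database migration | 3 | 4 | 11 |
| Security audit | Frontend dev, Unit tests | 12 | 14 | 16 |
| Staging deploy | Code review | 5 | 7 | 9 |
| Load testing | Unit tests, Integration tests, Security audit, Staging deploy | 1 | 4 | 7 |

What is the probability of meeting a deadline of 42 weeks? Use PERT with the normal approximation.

0.872

te_API spec = (7 + 4·8 + 9)/6 = 48/6 = 8; σ²_API spec = ((9−7)/6)² = 0.111
te_Backend dev = (8 + 4·11 + 14)/6 = 66/6 = 11; σ²_Backend dev = ((14−8)/6)² = 1.000
te_Frontend dev = (5 + 4·6 + 13)/6 = 42/6 = 7; σ²_Frontend dev = ((13−5)/6)² = 1.778
te_Database migration = (7 + 4·12 + 17)/6 = 72/6 = 12; σ²_Database migration = ((17−7)/6)² = 2.778
te_Unit tests = (6 + 4·11 + 16)/6 = 66/6 = 11; σ²_Unit tests = ((16−6)/6)² = 2.778
te_Integration tests = (2 + 4·4 + 6)/6 = 24/6 = 4; σ²_Integration tests = ((6−2)/6)² = 0.444
te_Code review = (3 + 4·4 + 11)/6 = 30/6 = 5; σ²_Code review = ((11−3)/6)² = 1.778
te_Security audit = (12 + 4·14 + 16)/6 = 84/6 = 14; σ²_Security audit = ((16−12)/6)² = 0.444
te_Staging deploy = (5 + 4·7 + 9)/6 = 42/6 = 7; σ²_Staging deploy = ((9−5)/6)² = 0.444
te_Load testing = (1 + 4·4 + 7)/6 = 24/6 = 4; σ²_Load testing = ((7−1)/6)² = 1.000

Forward pass:
ES_API spec = 0; EF_API spec = 8
ES_Backend dev = 0; EF_Backend dev = 11
ES_Frontend dev = 11; EF_Frontend dev = 11+7 = 18
ES_Database migration = max(EF_API spec=8, EF_Backend dev=11) = 11; EF_Database migration = 11+12 = 23
ES_Unit tests = 8; EF_Unit tests = 8+11 = 19
ES_Integration tests = max(EF_API spec=8, EF_Frontend dev=18) = 18; EF_Integration tests = 18+4 = 22
ES_Code review = max(EF_API spec=8, EF_Database migration=23) = 23; EF_Code review = 23+5 = 28
ES_Security audit = max(EF_Frontend dev=18, EF_Unit tests=19) = 19; EF_Security audit = 19+14 = 33
ES_Staging deploy = 28; EF_Staging deploy = 28+7 = 35
ES_Load testing = max(EF_Unit tests=19, EF_Integration tests=22, EF_Security audit=33, EF_Staging deploy=35) = 35; EF_Load testing = 35+4 = 39
Expected project duration μ = 39 weeks. Critical path: Backend dev → Database migration → Code review → Staging deploy → Load testing.

Variance along critical path = 1.000 + 2.778 + 1.778 + 0.444 + 1.000 = 7.000; σ = √7.000 = 2.646 weeks.
Z = (42 − 39) / 2.646 = 1.134
P(T ≤ 42) = Φ(1.134) ≈ 0.872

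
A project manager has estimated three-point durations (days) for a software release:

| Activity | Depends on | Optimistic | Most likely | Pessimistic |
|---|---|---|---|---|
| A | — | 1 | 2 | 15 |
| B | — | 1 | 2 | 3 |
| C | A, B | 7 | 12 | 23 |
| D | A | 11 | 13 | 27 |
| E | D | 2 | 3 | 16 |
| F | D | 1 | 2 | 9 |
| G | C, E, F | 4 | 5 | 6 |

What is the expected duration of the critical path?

te_A = (1 + 4·2 + 15)/6 = 24/6 = 4
te_B = (1 + 4·2 + 3)/6 = 12/6 = 2
te_C = (7 + 4·12 + 23)/6 = 78/6 = 13
te_D = (11 + 4·13 + 27)/6 = 90/6 = 15
te_E = (2 + 4·3 + 16)/6 = 30/6 = 5
te_F = (1 + 4·2 + 9)/6 = 18/6 = 3
te_G = (4 + 4·5 + 6)/6 = 30/6 = 5

Forward pass:
ES_A = 0; EF_A = 4
ES_B = 0; EF_B = 2
ES_C = max(EF_A=4, EF_B=2) = 4; EF_C = 4+13 = 17
ES_D = 4; EF_D = 4+15 = 19
ES_E = 19; EF_E = 19+5 = 24
ES_F = 19; EF_F = 19+3 = 22
ES_G = max(EF_C=17, EF_E=24, EF_F=22) = 24; EF_G = 24+5 = 29
Expected project duration μ = 29 days. Critical path: A → D → E → G.

29 days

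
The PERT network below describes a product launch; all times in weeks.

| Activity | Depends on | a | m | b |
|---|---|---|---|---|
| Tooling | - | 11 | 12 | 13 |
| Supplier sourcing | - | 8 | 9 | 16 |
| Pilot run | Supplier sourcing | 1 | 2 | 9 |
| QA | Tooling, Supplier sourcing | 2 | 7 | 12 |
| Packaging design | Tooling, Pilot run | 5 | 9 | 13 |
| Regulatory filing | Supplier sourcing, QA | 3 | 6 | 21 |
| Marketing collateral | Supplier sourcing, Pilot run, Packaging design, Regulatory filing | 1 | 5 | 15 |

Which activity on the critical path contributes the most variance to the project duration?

Regulatory filing

te_Tooling = (11 + 4·12 + 13)/6 = 72/6 = 12; σ²_Tooling = ((13−11)/6)² = 0.111
te_Supplier sourcing = (8 + 4·9 + 16)/6 = 60/6 = 10; σ²_Supplier sourcing = ((16−8)/6)² = 1.778
te_Pilot run = (1 + 4·2 + 9)/6 = 18/6 = 3; σ²_Pilot run = ((9−1)/6)² = 1.778
te_QA = (2 + 4·7 + 12)/6 = 42/6 = 7; σ²_QA = ((12−2)/6)² = 2.778
te_Packaging design = (5 + 4·9 + 13)/6 = 54/6 = 9; σ²_Packaging design = ((13−5)/6)² = 1.778
te_Regulatory filing = (3 + 4·6 + 21)/6 = 48/6 = 8; σ²_Regulatory filing = ((21−3)/6)² = 9.000
te_Marketing collateral = (1 + 4·5 + 15)/6 = 36/6 = 6; σ²_Marketing collateral = ((15−1)/6)² = 5.444

Forward pass:
ES_Tooling = 0; EF_Tooling = 12
ES_Supplier sourcing = 0; EF_Supplier sourcing = 10
ES_Pilot run = 10; EF_Pilot run = 10+3 = 13
ES_QA = max(EF_Tooling=12, EF_Supplier sourcing=10) = 12; EF_QA = 12+7 = 19
ES_Packaging design = max(EF_Tooling=12, EF_Pilot run=13) = 13; EF_Packaging design = 13+9 = 22
ES_Regulatory filing = max(EF_Supplier sourcing=10, EF_QA=19) = 19; EF_Regulatory filing = 19+8 = 27
ES_Marketing collateral = max(EF_Supplier sourcing=10, EF_Pilot run=13, EF_Packaging design=22, EF_Regulatory filing=27) = 27; EF_Marketing collateral = 27+6 = 33
Expected project duration μ = 33 weeks. Critical path: Tooling → QA → Regulatory filing → Marketing collateral.

Variances on critical path: σ²_Tooling=0.111, σ²_QA=2.778, σ²_Regulatory filing=9.000, σ²_Marketing collateral=5.444.
Largest is σ²_Regulatory filing = 9.000.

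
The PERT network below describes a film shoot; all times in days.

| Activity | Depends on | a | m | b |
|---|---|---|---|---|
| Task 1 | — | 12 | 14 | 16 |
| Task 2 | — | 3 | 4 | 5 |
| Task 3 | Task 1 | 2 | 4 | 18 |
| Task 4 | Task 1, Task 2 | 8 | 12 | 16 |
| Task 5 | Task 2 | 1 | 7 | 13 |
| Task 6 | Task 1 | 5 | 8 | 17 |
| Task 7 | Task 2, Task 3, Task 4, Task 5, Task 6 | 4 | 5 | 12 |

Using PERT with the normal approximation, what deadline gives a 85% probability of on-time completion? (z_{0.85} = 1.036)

te_Task 1 = (12 + 4·14 + 16)/6 = 84/6 = 14; σ²_Task 1 = ((16−12)/6)² = 0.444
te_Task 2 = (3 + 4·4 + 5)/6 = 24/6 = 4; σ²_Task 2 = ((5−3)/6)² = 0.111
te_Task 3 = (2 + 4·4 + 18)/6 = 36/6 = 6; σ²_Task 3 = ((18−2)/6)² = 7.111
te_Task 4 = (8 + 4·12 + 16)/6 = 72/6 = 12; σ²_Task 4 = ((16−8)/6)² = 1.778
te_Task 5 = (1 + 4·7 + 13)/6 = 42/6 = 7; σ²_Task 5 = ((13−1)/6)² = 4.000
te_Task 6 = (5 + 4·8 + 17)/6 = 54/6 = 9; σ²_Task 6 = ((17−5)/6)² = 4.000
te_Task 7 = (4 + 4·5 + 12)/6 = 36/6 = 6; σ²_Task 7 = ((12−4)/6)² = 1.778

Forward pass:
ES_Task 1 = 0; EF_Task 1 = 14
ES_Task 2 = 0; EF_Task 2 = 4
ES_Task 3 = 14; EF_Task 3 = 14+6 = 20
ES_Task 4 = max(EF_Task 1=14, EF_Task 2=4) = 14; EF_Task 4 = 14+12 = 26
ES_Task 5 = 4; EF_Task 5 = 4+7 = 11
ES_Task 6 = 14; EF_Task 6 = 14+9 = 23
ES_Task 7 = max(EF_Task 2=4, EF_Task 3=20, EF_Task 4=26, EF_Task 5=11, EF_Task 6=23) = 26; EF_Task 7 = 26+6 = 32
Expected project duration μ = 32 days. Critical path: Task 1 → Task 4 → Task 7.

Variance along critical path = 0.444 + 1.778 + 1.778 = 4.000; σ = 2.000 days.
D = μ + z·σ = 32 + 1.036·2.000 = 34.1 days

34.1 days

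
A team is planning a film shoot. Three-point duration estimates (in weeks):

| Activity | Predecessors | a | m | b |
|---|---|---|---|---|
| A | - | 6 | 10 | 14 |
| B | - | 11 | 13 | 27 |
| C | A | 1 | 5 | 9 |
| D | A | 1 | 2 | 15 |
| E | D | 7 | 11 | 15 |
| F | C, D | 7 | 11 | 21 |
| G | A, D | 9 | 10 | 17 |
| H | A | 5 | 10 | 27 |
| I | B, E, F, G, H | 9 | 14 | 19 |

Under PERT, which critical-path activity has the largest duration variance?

F

te_A = (6 + 4·10 + 14)/6 = 60/6 = 10; σ²_A = ((14−6)/6)² = 1.778
te_B = (11 + 4·13 + 27)/6 = 90/6 = 15; σ²_B = ((27−11)/6)² = 7.111
te_C = (1 + 4·5 + 9)/6 = 30/6 = 5; σ²_C = ((9−1)/6)² = 1.778
te_D = (1 + 4·2 + 15)/6 = 24/6 = 4; σ²_D = ((15−1)/6)² = 5.444
te_E = (7 + 4·11 + 15)/6 = 66/6 = 11; σ²_E = ((15−7)/6)² = 1.778
te_F = (7 + 4·11 + 21)/6 = 72/6 = 12; σ²_F = ((21−7)/6)² = 5.444
te_G = (9 + 4·10 + 17)/6 = 66/6 = 11; σ²_G = ((17−9)/6)² = 1.778
te_H = (5 + 4·10 + 27)/6 = 72/6 = 12; σ²_H = ((27−5)/6)² = 13.444
te_I = (9 + 4·14 + 19)/6 = 84/6 = 14; σ²_I = ((19−9)/6)² = 2.778

Forward pass:
ES_A = 0; EF_A = 10
ES_B = 0; EF_B = 15
ES_C = 10; EF_C = 10+5 = 15
ES_D = 10; EF_D = 10+4 = 14
ES_E = 14; EF_E = 14+11 = 25
ES_F = max(EF_C=15, EF_D=14) = 15; EF_F = 15+12 = 27
ES_G = max(EF_A=10, EF_D=14) = 14; EF_G = 14+11 = 25
ES_H = 10; EF_H = 10+12 = 22
ES_I = max(EF_B=15, EF_E=25, EF_F=27, EF_G=25, EF_H=22) = 27; EF_I = 27+14 = 41
Expected project duration μ = 41 weeks. Critical path: A → C → F → I.

Variances on critical path: σ²_A=1.778, σ²_C=1.778, σ²_F=5.444, σ²_I=2.778.
Largest is σ²_F = 5.444.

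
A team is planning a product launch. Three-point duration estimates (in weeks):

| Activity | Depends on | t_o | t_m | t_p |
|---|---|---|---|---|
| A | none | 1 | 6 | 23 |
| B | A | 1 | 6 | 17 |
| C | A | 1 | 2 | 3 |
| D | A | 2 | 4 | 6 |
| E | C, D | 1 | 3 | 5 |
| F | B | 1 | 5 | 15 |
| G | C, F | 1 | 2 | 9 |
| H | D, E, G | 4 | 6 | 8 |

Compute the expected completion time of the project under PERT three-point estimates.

30 weeks

te_A = (1 + 4·6 + 23)/6 = 48/6 = 8
te_B = (1 + 4·6 + 17)/6 = 42/6 = 7
te_C = (1 + 4·2 + 3)/6 = 12/6 = 2
te_D = (2 + 4·4 + 6)/6 = 24/6 = 4
te_E = (1 + 4·3 + 5)/6 = 18/6 = 3
te_F = (1 + 4·5 + 15)/6 = 36/6 = 6
te_G = (1 + 4·2 + 9)/6 = 18/6 = 3
te_H = (4 + 4·6 + 8)/6 = 36/6 = 6

Forward pass:
ES_A = 0; EF_A = 8
ES_B = 8; EF_B = 8+7 = 15
ES_C = 8; EF_C = 8+2 = 10
ES_D = 8; EF_D = 8+4 = 12
ES_E = max(EF_C=10, EF_D=12) = 12; EF_E = 12+3 = 15
ES_F = 15; EF_F = 15+6 = 21
ES_G = max(EF_C=10, EF_F=21) = 21; EF_G = 21+3 = 24
ES_H = max(EF_D=12, EF_E=15, EF_G=24) = 24; EF_H = 24+6 = 30
Expected project duration μ = 30 weeks. Critical path: A → B → F → G → H.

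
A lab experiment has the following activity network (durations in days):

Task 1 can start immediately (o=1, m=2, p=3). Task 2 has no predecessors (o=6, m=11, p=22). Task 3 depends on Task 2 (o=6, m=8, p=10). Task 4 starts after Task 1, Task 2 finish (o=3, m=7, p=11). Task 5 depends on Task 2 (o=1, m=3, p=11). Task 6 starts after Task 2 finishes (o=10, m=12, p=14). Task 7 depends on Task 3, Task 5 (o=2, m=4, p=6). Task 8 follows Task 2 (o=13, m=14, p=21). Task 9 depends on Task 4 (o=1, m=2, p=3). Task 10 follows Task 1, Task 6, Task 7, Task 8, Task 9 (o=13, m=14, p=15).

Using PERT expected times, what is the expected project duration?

te_Task 1 = (1 + 4·2 + 3)/6 = 12/6 = 2
te_Task 2 = (6 + 4·11 + 22)/6 = 72/6 = 12
te_Task 3 = (6 + 4·8 + 10)/6 = 48/6 = 8
te_Task 4 = (3 + 4·7 + 11)/6 = 42/6 = 7
te_Task 5 = (1 + 4·3 + 11)/6 = 24/6 = 4
te_Task 6 = (10 + 4·12 + 14)/6 = 72/6 = 12
te_Task 7 = (2 + 4·4 + 6)/6 = 24/6 = 4
te_Task 8 = (13 + 4·14 + 21)/6 = 90/6 = 15
te_Task 9 = (1 + 4·2 + 3)/6 = 12/6 = 2
te_Task 10 = (13 + 4·14 + 15)/6 = 84/6 = 14

Forward pass:
ES_Task 1 = 0; EF_Task 1 = 2
ES_Task 2 = 0; EF_Task 2 = 12
ES_Task 3 = 12; EF_Task 3 = 12+8 = 20
ES_Task 4 = max(EF_Task 1=2, EF_Task 2=12) = 12; EF_Task 4 = 12+7 = 19
ES_Task 5 = 12; EF_Task 5 = 12+4 = 16
ES_Task 6 = 12; EF_Task 6 = 12+12 = 24
ES_Task 7 = max(EF_Task 3=20, EF_Task 5=16) = 20; EF_Task 7 = 20+4 = 24
ES_Task 8 = 12; EF_Task 8 = 12+15 = 27
ES_Task 9 = 19; EF_Task 9 = 19+2 = 21
ES_Task 10 = max(EF_Task 1=2, EF_Task 6=24, EF_Task 7=24, EF_Task 8=27, EF_Task 9=21) = 27; EF_Task 10 = 27+14 = 41
Expected project duration μ = 41 days. Critical path: Task 2 → Task 8 → Task 10.

41 days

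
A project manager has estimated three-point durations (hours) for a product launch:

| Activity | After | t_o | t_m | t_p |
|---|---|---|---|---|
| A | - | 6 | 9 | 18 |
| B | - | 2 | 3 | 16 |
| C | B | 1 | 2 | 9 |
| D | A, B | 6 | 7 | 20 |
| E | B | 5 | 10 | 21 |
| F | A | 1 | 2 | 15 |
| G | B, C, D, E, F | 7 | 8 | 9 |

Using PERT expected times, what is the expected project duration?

te_A = (6 + 4·9 + 18)/6 = 60/6 = 10
te_B = (2 + 4·3 + 16)/6 = 30/6 = 5
te_C = (1 + 4·2 + 9)/6 = 18/6 = 3
te_D = (6 + 4·7 + 20)/6 = 54/6 = 9
te_E = (5 + 4·10 + 21)/6 = 66/6 = 11
te_F = (1 + 4·2 + 15)/6 = 24/6 = 4
te_G = (7 + 4·8 + 9)/6 = 48/6 = 8

Forward pass:
ES_A = 0; EF_A = 10
ES_B = 0; EF_B = 5
ES_C = 5; EF_C = 5+3 = 8
ES_D = max(EF_A=10, EF_B=5) = 10; EF_D = 10+9 = 19
ES_E = 5; EF_E = 5+11 = 16
ES_F = 10; EF_F = 10+4 = 14
ES_G = max(EF_B=5, EF_C=8, EF_D=19, EF_E=16, EF_F=14) = 19; EF_G = 19+8 = 27
Expected project duration μ = 27 hours. Critical path: A → D → G.

27 hours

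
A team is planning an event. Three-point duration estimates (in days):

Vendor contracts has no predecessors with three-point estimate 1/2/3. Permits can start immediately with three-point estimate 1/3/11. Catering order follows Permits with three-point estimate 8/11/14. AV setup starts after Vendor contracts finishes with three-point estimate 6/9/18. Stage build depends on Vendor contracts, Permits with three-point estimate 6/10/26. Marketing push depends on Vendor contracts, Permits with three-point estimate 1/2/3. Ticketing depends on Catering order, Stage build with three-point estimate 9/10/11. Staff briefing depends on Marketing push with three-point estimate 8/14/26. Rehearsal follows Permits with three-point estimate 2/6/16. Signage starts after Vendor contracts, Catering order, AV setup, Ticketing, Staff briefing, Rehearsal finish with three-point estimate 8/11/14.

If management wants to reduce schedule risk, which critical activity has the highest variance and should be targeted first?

te_Vendor contracts = (1 + 4·2 + 3)/6 = 12/6 = 2; σ²_Vendor contracts = ((3−1)/6)² = 0.111
te_Permits = (1 + 4·3 + 11)/6 = 24/6 = 4; σ²_Permits = ((11−1)/6)² = 2.778
te_Catering order = (8 + 4·11 + 14)/6 = 66/6 = 11; σ²_Catering order = ((14−8)/6)² = 1.000
te_AV setup = (6 + 4·9 + 18)/6 = 60/6 = 10; σ²_AV setup = ((18−6)/6)² = 4.000
te_Stage build = (6 + 4·10 + 26)/6 = 72/6 = 12; σ²_Stage build = ((26−6)/6)² = 11.111
te_Marketing push = (1 + 4·2 + 3)/6 = 12/6 = 2; σ²_Marketing push = ((3−1)/6)² = 0.111
te_Ticketing = (9 + 4·10 + 11)/6 = 60/6 = 10; σ²_Ticketing = ((11−9)/6)² = 0.111
te_Staff briefing = (8 + 4·14 + 26)/6 = 90/6 = 15; σ²_Staff briefing = ((26−8)/6)² = 9.000
te_Rehearsal = (2 + 4·6 + 16)/6 = 42/6 = 7; σ²_Rehearsal = ((16−2)/6)² = 5.444
te_Signage = (8 + 4·11 + 14)/6 = 66/6 = 11; σ²_Signage = ((14−8)/6)² = 1.000

Forward pass:
ES_Vendor contracts = 0; EF_Vendor contracts = 2
ES_Permits = 0; EF_Permits = 4
ES_Catering order = 4; EF_Catering order = 4+11 = 15
ES_AV setup = 2; EF_AV setup = 2+10 = 12
ES_Stage build = max(EF_Vendor contracts=2, EF_Permits=4) = 4; EF_Stage build = 4+12 = 16
ES_Marketing push = max(EF_Vendor contracts=2, EF_Permits=4) = 4; EF_Marketing push = 4+2 = 6
ES_Ticketing = max(EF_Catering order=15, EF_Stage build=16) = 16; EF_Ticketing = 16+10 = 26
ES_Staff briefing = 6; EF_Staff briefing = 6+15 = 21
ES_Rehearsal = 4; EF_Rehearsal = 4+7 = 11
ES_Signage = max(EF_Vendor contracts=2, EF_Catering order=15, EF_AV setup=12, EF_Ticketing=26, EF_Staff briefing=21, EF_Rehearsal=11) = 26; EF_Signage = 26+11 = 37
Expected project duration μ = 37 days. Critical path: Permits → Stage build → Ticketing → Signage.

Variances on critical path: σ²_Permits=2.778, σ²_Stage build=11.111, σ²_Ticketing=0.111, σ²_Signage=1.000.
Largest is σ²_Stage build = 11.111.

Stage build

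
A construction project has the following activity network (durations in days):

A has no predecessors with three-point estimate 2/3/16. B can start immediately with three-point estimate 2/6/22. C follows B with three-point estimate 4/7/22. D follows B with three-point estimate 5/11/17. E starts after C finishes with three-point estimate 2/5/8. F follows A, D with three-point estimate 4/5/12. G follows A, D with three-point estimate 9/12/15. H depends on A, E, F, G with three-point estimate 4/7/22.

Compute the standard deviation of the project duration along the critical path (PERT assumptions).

5.01 days

te_A = (2 + 4·3 + 16)/6 = 30/6 = 5; σ²_A = ((16−2)/6)² = 5.444
te_B = (2 + 4·6 + 22)/6 = 48/6 = 8; σ²_B = ((22−2)/6)² = 11.111
te_C = (4 + 4·7 + 22)/6 = 54/6 = 9; σ²_C = ((22−4)/6)² = 9.000
te_D = (5 + 4·11 + 17)/6 = 66/6 = 11; σ²_D = ((17−5)/6)² = 4.000
te_E = (2 + 4·5 + 8)/6 = 30/6 = 5; σ²_E = ((8−2)/6)² = 1.000
te_F = (4 + 4·5 + 12)/6 = 36/6 = 6; σ²_F = ((12−4)/6)² = 1.778
te_G = (9 + 4·12 + 15)/6 = 72/6 = 12; σ²_G = ((15−9)/6)² = 1.000
te_H = (4 + 4·7 + 22)/6 = 54/6 = 9; σ²_H = ((22−4)/6)² = 9.000

Forward pass:
ES_A = 0; EF_A = 5
ES_B = 0; EF_B = 8
ES_C = 8; EF_C = 8+9 = 17
ES_D = 8; EF_D = 8+11 = 19
ES_E = 17; EF_E = 17+5 = 22
ES_F = max(EF_A=5, EF_D=19) = 19; EF_F = 19+6 = 25
ES_G = max(EF_A=5, EF_D=19) = 19; EF_G = 19+12 = 31
ES_H = max(EF_A=5, EF_E=22, EF_F=25, EF_G=31) = 31; EF_H = 31+9 = 40
Expected project duration μ = 40 days. Critical path: B → D → G → H.

Variance along critical path = 11.111 + 4.000 + 1.000 + 9.000 = 25.111
σ = √25.111 = 5.011 days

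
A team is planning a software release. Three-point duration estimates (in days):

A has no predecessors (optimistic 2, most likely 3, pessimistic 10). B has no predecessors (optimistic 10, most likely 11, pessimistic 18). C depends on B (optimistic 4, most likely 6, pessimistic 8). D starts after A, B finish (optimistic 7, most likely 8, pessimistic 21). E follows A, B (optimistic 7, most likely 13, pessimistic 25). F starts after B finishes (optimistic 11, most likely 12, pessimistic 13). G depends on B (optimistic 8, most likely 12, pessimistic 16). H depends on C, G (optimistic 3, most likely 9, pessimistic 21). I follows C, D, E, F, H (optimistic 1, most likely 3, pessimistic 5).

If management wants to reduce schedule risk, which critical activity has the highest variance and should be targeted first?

H

te_A = (2 + 4·3 + 10)/6 = 24/6 = 4; σ²_A = ((10−2)/6)² = 1.778
te_B = (10 + 4·11 + 18)/6 = 72/6 = 12; σ²_B = ((18−10)/6)² = 1.778
te_C = (4 + 4·6 + 8)/6 = 36/6 = 6; σ²_C = ((8−4)/6)² = 0.444
te_D = (7 + 4·8 + 21)/6 = 60/6 = 10; σ²_D = ((21−7)/6)² = 5.444
te_E = (7 + 4·13 + 25)/6 = 84/6 = 14; σ²_E = ((25−7)/6)² = 9.000
te_F = (11 + 4·12 + 13)/6 = 72/6 = 12; σ²_F = ((13−11)/6)² = 0.111
te_G = (8 + 4·12 + 16)/6 = 72/6 = 12; σ²_G = ((16−8)/6)² = 1.778
te_H = (3 + 4·9 + 21)/6 = 60/6 = 10; σ²_H = ((21−3)/6)² = 9.000
te_I = (1 + 4·3 + 5)/6 = 18/6 = 3; σ²_I = ((5−1)/6)² = 0.444

Forward pass:
ES_A = 0; EF_A = 4
ES_B = 0; EF_B = 12
ES_C = 12; EF_C = 12+6 = 18
ES_D = max(EF_A=4, EF_B=12) = 12; EF_D = 12+10 = 22
ES_E = max(EF_A=4, EF_B=12) = 12; EF_E = 12+14 = 26
ES_F = 12; EF_F = 12+12 = 24
ES_G = 12; EF_G = 12+12 = 24
ES_H = max(EF_C=18, EF_G=24) = 24; EF_H = 24+10 = 34
ES_I = max(EF_C=18, EF_D=22, EF_E=26, EF_F=24, EF_H=34) = 34; EF_I = 34+3 = 37
Expected project duration μ = 37 days. Critical path: B → G → H → I.

Variances on critical path: σ²_B=1.778, σ²_G=1.778, σ²_H=9.000, σ²_I=0.444.
Largest is σ²_H = 9.000.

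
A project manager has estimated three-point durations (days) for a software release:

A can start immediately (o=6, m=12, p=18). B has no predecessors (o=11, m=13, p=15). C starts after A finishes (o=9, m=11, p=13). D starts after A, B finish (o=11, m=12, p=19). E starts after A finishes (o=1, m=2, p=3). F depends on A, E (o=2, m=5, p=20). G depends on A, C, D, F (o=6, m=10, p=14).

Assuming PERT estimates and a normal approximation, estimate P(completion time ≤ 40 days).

0.977

te_A = (6 + 4·12 + 18)/6 = 72/6 = 12; σ²_A = ((18−6)/6)² = 4.000
te_B = (11 + 4·13 + 15)/6 = 78/6 = 13; σ²_B = ((15−11)/6)² = 0.444
te_C = (9 + 4·11 + 13)/6 = 66/6 = 11; σ²_C = ((13−9)/6)² = 0.444
te_D = (11 + 4·12 + 19)/6 = 78/6 = 13; σ²_D = ((19−11)/6)² = 1.778
te_E = (1 + 4·2 + 3)/6 = 12/6 = 2; σ²_E = ((3−1)/6)² = 0.111
te_F = (2 + 4·5 + 20)/6 = 42/6 = 7; σ²_F = ((20−2)/6)² = 9.000
te_G = (6 + 4·10 + 14)/6 = 60/6 = 10; σ²_G = ((14−6)/6)² = 1.778

Forward pass:
ES_A = 0; EF_A = 12
ES_B = 0; EF_B = 13
ES_C = 12; EF_C = 12+11 = 23
ES_D = max(EF_A=12, EF_B=13) = 13; EF_D = 13+13 = 26
ES_E = 12; EF_E = 12+2 = 14
ES_F = max(EF_A=12, EF_E=14) = 14; EF_F = 14+7 = 21
ES_G = max(EF_A=12, EF_C=23, EF_D=26, EF_F=21) = 26; EF_G = 26+10 = 36
Expected project duration μ = 36 days. Critical path: B → D → G.

Variance along critical path = 0.444 + 1.778 + 1.778 = 4.000; σ = √4.000 = 2.000 days.
Z = (40 − 36) / 2.000 = 2.000
P(T ≤ 40) = Φ(2.000) ≈ 0.977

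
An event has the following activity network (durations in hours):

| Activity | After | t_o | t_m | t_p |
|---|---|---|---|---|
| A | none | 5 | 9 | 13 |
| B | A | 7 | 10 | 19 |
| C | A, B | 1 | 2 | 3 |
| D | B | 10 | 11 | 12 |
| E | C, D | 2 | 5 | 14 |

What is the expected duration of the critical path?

37 hours

te_A = (5 + 4·9 + 13)/6 = 54/6 = 9
te_B = (7 + 4·10 + 19)/6 = 66/6 = 11
te_C = (1 + 4·2 + 3)/6 = 12/6 = 2
te_D = (10 + 4·11 + 12)/6 = 66/6 = 11
te_E = (2 + 4·5 + 14)/6 = 36/6 = 6

Forward pass:
ES_A = 0; EF_A = 9
ES_B = 9; EF_B = 9+11 = 20
ES_C = max(EF_A=9, EF_B=20) = 20; EF_C = 20+2 = 22
ES_D = 20; EF_D = 20+11 = 31
ES_E = max(EF_C=22, EF_D=31) = 31; EF_E = 31+6 = 37
Expected project duration μ = 37 hours. Critical path: A → B → D → E.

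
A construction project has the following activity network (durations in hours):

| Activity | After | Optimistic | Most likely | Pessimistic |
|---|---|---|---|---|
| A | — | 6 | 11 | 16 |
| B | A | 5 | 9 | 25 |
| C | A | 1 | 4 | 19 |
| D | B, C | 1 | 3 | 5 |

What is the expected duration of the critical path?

25 hours

te_A = (6 + 4·11 + 16)/6 = 66/6 = 11
te_B = (5 + 4·9 + 25)/6 = 66/6 = 11
te_C = (1 + 4·4 + 19)/6 = 36/6 = 6
te_D = (1 + 4·3 + 5)/6 = 18/6 = 3

Forward pass:
ES_A = 0; EF_A = 11
ES_B = 11; EF_B = 11+11 = 22
ES_C = 11; EF_C = 11+6 = 17
ES_D = max(EF_B=22, EF_C=17) = 22; EF_D = 22+3 = 25
Expected project duration μ = 25 hours. Critical path: A → B → D.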